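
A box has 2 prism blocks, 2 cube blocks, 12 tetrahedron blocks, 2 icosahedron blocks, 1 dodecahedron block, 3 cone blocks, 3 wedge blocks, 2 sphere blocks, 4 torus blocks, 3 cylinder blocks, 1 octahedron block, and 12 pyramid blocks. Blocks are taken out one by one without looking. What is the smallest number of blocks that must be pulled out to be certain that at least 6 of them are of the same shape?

By pigeonhole, the 12 shapes are the holes; the blocks drawn are the pigeons.
To avoid 6 of any one shape, the worst case takes at most 5 of each shape, or every block of a shape that has fewer than 5.
That gives 2 + 2 + 5 + 2 + 1 + 3 + 3 + 2 + 4 + 3 + 1 + 5 = 33 blocks with no shape reaching 6.
The next block forces some shape to 6, so 33 + 1 = 34.

34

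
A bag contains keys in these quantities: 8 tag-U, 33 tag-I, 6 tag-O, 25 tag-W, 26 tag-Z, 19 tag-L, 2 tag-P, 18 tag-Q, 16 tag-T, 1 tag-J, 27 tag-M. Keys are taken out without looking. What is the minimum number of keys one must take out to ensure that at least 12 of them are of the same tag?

Pigeonhole: the 11 tags are the holes; the keys drawn are the pigeons.
To avoid 12 of any one tag, the worst case takes at most 11 of each tag, or every key of a tag that has fewer than 11.
That gives 8 + 11 + 6 + 11 + 11 + 11 + 2 + 11 + 11 + 1 + 11 = 94 keys with no tag reaching 12.
The next key forces some tag to 12, so 94 + 1 = 95.

95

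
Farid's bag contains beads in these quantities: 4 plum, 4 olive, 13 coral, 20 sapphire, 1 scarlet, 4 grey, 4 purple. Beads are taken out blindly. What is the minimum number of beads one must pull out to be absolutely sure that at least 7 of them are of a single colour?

An adversary could hand out at most 6 beads per colour (5 colours run out sooner): 4 + 4 + 6 + 6 + 1 + 4 + 4 = 29 beads and still no colour has 7.
Pigeonhole: one more bead lands in a colour already at 6, so 30 draws are enough and 29 are not.

30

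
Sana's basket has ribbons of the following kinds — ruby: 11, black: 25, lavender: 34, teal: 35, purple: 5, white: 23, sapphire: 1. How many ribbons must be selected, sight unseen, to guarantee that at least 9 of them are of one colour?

By pigeonhole, the 7 colours are the holes; the ribbons drawn are the pigeons.
To avoid 9 of any one colour, the worst case takes at most 8 of each colour, or every ribbon of a colour that has fewer than 8.
That gives 8 + 8 + 8 + 8 + 5 + 8 + 1 = 46 ribbons with no colour reaching 9.
The next ribbon forces some colour to 9, so 46 + 1 = 47.

47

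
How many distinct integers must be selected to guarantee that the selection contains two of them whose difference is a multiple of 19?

Integers whose pairwise differences are multiples of 19 are exactly those sharing a remainder mod 19. By pigeonhole, the 19 residue classes mod 19 are the pigeonholes.
With 19 integers one could put 1 in each residue class and have no class reach 2.
The 20th integer pushes some class to 2, so 19·1 + 1 = 20.

20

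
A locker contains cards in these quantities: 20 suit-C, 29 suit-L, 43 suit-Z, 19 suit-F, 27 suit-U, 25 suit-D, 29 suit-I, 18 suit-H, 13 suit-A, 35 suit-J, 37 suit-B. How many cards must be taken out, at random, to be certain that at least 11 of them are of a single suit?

111

Put each drawn card into a box by suit. The largest draw with every box below 11 takes min(count, 10) from each suit.
Σ min(cᵢ, 10) = 10 + 10 + 10 + 10 + 10 + 10 + 10 + 10 + 10 + 10 + 10 = 110.
Draw number 110 + 1 = 111 must push one box to 11.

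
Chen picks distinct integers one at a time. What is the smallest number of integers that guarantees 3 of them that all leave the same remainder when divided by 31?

63

Pigeonhole: the 31 residue classes mod 31 are the pigeonholes.
With 62 integers one could put 2 in each residue class and have no class reach 3.
The 63rd integer pushes some class to 3, so 31·2 + 1 = 63.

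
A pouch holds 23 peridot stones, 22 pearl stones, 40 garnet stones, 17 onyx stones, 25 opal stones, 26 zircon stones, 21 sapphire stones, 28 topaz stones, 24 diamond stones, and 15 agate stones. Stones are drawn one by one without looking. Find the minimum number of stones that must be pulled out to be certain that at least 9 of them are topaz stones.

In the worst case for collecting topaz stones, every non-topaz stone comes out first.
There are 23 + 22 + 40 + 17 + 25 + 26 + 21 + 24 + 15 = 213 non-topaz stones altogether.
After those, each further stone must be topaz, so 213 + 9 = 222 draws guarantee 9 topaz stones.

222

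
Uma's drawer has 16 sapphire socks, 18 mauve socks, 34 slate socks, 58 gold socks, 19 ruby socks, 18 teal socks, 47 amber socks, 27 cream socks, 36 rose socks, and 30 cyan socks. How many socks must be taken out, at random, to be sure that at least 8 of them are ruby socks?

In the worst case for collecting ruby socks, every non-ruby sock comes out first.
There are 16 + 18 + 34 + 58 + 18 + 47 + 27 + 36 + 30 = 284 non-ruby socks altogether.
After those, each further sock must be ruby, so 284 + 8 = 292 draws guarantee 8 ruby socks.

292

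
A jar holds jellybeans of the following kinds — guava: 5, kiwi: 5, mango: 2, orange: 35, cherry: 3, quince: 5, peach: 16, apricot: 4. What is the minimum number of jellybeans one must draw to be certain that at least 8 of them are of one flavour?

By pigeonhole, the 8 flavours are the holes; the jellybeans drawn are the pigeons.
To avoid 8 of any one flavour, the worst case takes at most 7 of each flavour, or every jellybean of a flavour that has fewer than 7.
That gives 5 + 5 + 2 + 7 + 3 + 5 + 7 + 4 = 38 jellybeans with no flavour reaching 8.
The next jellybean forces some flavour to 8, so 38 + 1 = 39.

39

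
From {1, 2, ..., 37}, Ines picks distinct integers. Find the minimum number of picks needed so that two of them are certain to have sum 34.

Group the elements by complementary pair {x, 34−x}: {1,33}, {2,32}, {3,31}, …, giving 16 two-element pairs, the single value 17 (it cannot pair with itself since the integers are distinct), and 4 integers whose partner 34−x falls outside [1,37].
By the pigeonhole principle, treating each of those 21 groups as a pigeonhole, one can pick one integer per group — 21 integers — with no two summing to 34.
The 22nd integer lands in an occupied pair, forcing a sum of 34.

22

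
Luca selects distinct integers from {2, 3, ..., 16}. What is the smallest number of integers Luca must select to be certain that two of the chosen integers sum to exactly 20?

Two chosen integers sum to 20 exactly when both halves of some pair {x, 20−x} with 4 ≤ x ≤ 20−x ≤ 16 are chosen — 6 such pairs.
The remaining 3 elements (those with no distinct partner in range) can never complete a 20-sum, so the worst case takes all of them and one from each pair: 3 + 6 = 9.
The 10th integer has to be the second member of some pair, so 9 + 1 = 10.

10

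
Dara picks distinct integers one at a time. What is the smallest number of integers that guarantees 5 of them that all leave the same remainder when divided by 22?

89

By pigeonhole, the 22 residue classes mod 22 are the pigeonholes.
With 88 integers one could put 4 in each residue class and have no class reach 5.
The 89th integer pushes some class to 5, so 22·4 + 1 = 89.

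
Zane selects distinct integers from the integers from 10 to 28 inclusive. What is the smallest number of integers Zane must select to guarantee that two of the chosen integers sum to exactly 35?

12

A set avoiding the sum 35 can contain at most one of each pair {x, 35−x}, plus the 3 elements whose complement lies outside the range.
The integers 18, …, 28 (11 of them) are such a set: any two sum to at least 18+19 = 37 > 35.
By the pigeonhole principle, any 12th integer completes one of the 8 pairs, so 12 choices force a sum of 35.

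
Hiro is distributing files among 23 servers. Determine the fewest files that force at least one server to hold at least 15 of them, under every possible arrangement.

323

With 322 files one could put exactly 14 in each of the 23 servers, and no server would reach 15.
By pigeonhole, one more file must land in a server that already has 14, giving it 15.
So 23 × 14 + 1 = 323 files are required.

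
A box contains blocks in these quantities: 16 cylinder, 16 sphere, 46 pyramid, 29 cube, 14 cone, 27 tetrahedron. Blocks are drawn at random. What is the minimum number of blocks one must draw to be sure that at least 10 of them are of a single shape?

An adversary could hand out at most 9 blocks per shape: 9 + 9 + 9 + 9 + 9 + 9 = 54 blocks and still no shape has 10.
By pigeonhole, one more block lands in a shape already at 9, so 55 draws are enough and 54 are not.

55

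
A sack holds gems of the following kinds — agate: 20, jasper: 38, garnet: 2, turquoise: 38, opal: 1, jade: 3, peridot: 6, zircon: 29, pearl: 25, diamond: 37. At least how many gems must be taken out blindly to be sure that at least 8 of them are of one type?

55

By the pigeonhole principle, the 10 types are the holes; the gems drawn are the pigeons.
To avoid 8 of any one type, the worst case takes at most 7 of each type, or every gem of a type that has fewer than 7.
That gives 7 + 7 + 2 + 7 + 1 + 3 + 6 + 7 + 7 + 7 = 54 gems with no type reaching 8.
The next gem forces some type to 8, so 54 + 1 = 55.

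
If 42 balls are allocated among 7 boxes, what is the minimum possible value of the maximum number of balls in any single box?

Pigeonhole: the 7 boxes are the holes and the 42 balls are the pigeons.
If every box held at most 5 balls, the total would be at most 7 × 5 = 35, which is less than 42.
So some box holds at least ⌈42/7⌉ = 6 balls.

6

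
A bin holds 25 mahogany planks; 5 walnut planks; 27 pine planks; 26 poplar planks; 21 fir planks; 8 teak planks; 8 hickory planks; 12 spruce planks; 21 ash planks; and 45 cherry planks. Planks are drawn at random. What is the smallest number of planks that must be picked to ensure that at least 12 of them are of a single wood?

Put each drawn plank into a box by wood. The largest draw with every box below 12 takes min(count, 11) from each wood; woods with fewer than 11 contribute all they have.
Σ min(cᵢ, 11) = 11 + 5 + 11 + 11 + 11 + 8 + 8 + 11 + 11 + 11 = 98.
Draw number 98 + 1 = 99 must push one box to 12.

99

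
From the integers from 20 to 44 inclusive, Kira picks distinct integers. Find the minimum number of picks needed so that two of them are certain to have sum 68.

16

A set avoiding the sum 68 can contain at most one of each pair {x, 68−x}, plus the 5 elements whose complement lies outside the range or equal to its own complement.
The integers 20, …, 34 (15 of them) are such a set: any two sum to at least 20+21 = 41 and at most 33+34 = 67 < 68.
Pigeonhole: any 16th integer completes one of the 10 pairs, so 16 choices force a sum of 68.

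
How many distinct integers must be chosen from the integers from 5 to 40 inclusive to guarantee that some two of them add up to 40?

Group the elements by complementary pair {x, 40−x}: {5,35}, {6,34}, {7,33}, …, giving 15 two-element pairs, the single value 20 (it cannot pair with itself since the integers are distinct), and 5 integers whose partner 40−x falls outside [5,40].
Treating each of those 21 groups as a pigeonhole, one can pick one integer per group — 21 integers — with no two summing to 40.
The 22nd integer lands in an occupied pair, forcing a sum of 40.

22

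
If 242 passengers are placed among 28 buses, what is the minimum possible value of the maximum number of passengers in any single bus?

9

The 28 buses are the holes and the 242 passengers are the pigeons.
If every bus held at most 8 passengers, the total would be at most 28 × 8 = 224, which is less than 242.
So some bus holds at least ⌈242/28⌉ = 9 passengers.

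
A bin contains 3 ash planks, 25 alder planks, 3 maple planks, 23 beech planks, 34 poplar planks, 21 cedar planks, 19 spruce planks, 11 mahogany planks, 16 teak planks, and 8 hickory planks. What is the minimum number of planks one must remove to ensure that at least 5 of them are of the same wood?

An adversary could hand out at most 4 planks per wood (ash, maple run out sooner): 3 + 4 + 3 + 4 + 4 + 4 + 4 + 4 + 4 + 4 = 38 planks and still no wood has 5.
By pigeonhole, one more plank lands in a wood already at 4, so 39 draws are enough and 38 are not.

39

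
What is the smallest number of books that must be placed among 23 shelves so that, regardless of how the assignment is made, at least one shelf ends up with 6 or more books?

116

With 115 books one could put exactly 5 in each of the 23 shelves, and no shelf would reach 6.
Pigeonhole: one more book must land in a shelf that already has 5, giving it 6.
So 23 × 5 + 1 = 116 books are required.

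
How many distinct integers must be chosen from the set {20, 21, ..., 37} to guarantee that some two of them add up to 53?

12

A set avoiding the sum 53 can contain at most one of each pair {x, 53−x}, plus the 4 elements whose complement lies outside the range.
The integers 27, …, 37 (11 of them) are such a set: any two sum to at least 27+28 = 55 > 53.
By the pigeonhole principle, any 12th integer completes one of the 7 pairs, so 12 choices force a sum of 53.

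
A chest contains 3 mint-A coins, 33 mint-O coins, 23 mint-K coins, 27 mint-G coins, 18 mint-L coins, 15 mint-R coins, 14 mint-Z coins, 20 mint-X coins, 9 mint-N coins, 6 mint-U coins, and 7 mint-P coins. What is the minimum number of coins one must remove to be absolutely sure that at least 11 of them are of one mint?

The 11 mints are the holes; the coins drawn are the pigeons.
To avoid 11 of any one mint, the worst case takes at most 10 of each mint, or every coin of a mint that has fewer than 10.
That gives 3 + 10 + 10 + 10 + 10 + 10 + 10 + 10 + 9 + 6 + 7 = 95 coins with no mint reaching 11.
The next coin forces some mint to 11, so 95 + 1 = 96.

96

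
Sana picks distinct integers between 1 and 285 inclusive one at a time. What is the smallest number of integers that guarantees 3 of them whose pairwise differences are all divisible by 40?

Integers whose pairwise differences are multiples of 40 are exactly those sharing a remainder mod 40. The 40 residue classes mod 40 are the pigeonholes.
With 80 integers one could put 2 in each residue class and have no class reach 3.
The 81st integer pushes some class to 3, so 40·2 + 1 = 81.

81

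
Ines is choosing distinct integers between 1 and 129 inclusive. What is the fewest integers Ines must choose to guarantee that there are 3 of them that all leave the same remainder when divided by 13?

27

Pigeonhole: the 13 residue classes mod 13 are the pigeonholes.
With 26 integers one could put 2 in each residue class and have no class reach 3.
The 27th integer pushes some class to 3, so 13·2 + 1 = 27.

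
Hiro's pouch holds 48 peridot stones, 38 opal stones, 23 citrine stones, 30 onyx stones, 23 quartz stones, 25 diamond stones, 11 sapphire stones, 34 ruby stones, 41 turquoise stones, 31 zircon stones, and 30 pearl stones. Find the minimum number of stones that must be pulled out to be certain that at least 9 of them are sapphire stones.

In the worst case for collecting sapphire stones, every non-sapphire stone comes out first.
There are 48 + 38 + 23 + 30 + 23 + 25 + 34 + 41 + 31 + 30 = 323 non-sapphire stones altogether.
After those, each further stone must be sapphire, so 323 + 9 = 332 draws guarantee 9 sapphire stones.

332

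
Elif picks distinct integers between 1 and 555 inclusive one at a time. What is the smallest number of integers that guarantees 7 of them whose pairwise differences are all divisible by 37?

Integers whose pairwise differences are multiples of 37 are exactly those sharing a remainder mod 37. By the pigeonhole principle, the 37 residue classes mod 37 are the pigeonholes.
With 222 integers one could put 6 in each residue class and have no class reach 7.
The 223rd integer pushes some class to 7, so 37·6 + 1 = 223.

223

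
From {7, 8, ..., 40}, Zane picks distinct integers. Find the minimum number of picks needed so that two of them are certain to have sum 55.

Group the elements by complementary pair {x, 55−x}: {15,40}, {16,39}, {17,38}, …, giving 13 two-element pairs and 8 integers whose partner 55−x falls outside [7,40].
Pigeonhole: treating each of those 21 groups as a pigeonhole, one can pick one integer per group — 21 integers — with no two summing to 55.
The 22nd integer lands in an occupied pair, forcing a sum of 55.

22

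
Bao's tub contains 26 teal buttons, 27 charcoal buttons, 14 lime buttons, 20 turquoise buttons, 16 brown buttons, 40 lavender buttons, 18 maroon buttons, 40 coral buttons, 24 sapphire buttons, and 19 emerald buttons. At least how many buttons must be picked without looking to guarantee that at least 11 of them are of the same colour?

101

The 10 colours are the holes; the buttons drawn are the pigeons.
To avoid 11 of any one colour, the worst case takes at most 10 of each colour.
That gives 10 + 10 + 10 + 10 + 10 + 10 + 10 + 10 + 10 + 10 = 100 buttons with no colour reaching 11.
The next button forces some colour to 11, so 100 + 1 = 101.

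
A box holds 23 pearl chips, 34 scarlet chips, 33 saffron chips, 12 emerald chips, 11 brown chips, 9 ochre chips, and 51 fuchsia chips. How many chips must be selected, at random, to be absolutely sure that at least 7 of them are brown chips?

169

In the worst case for collecting brown chips, every non-brown chip comes out first.
There are 23 + 34 + 33 + 12 + 9 + 51 = 162 non-brown chips altogether.
After those, each further chip must be brown, so 162 + 7 = 169 draws guarantee 7 brown chips.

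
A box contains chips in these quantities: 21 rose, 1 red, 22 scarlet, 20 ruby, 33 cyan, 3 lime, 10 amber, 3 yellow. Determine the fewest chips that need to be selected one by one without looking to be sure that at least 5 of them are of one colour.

28

Pigeonhole: the 8 colours are the holes; the chips drawn are the pigeons.
To avoid 5 of any one colour, the worst case takes at most 4 of each colour, or every chip of a colour that has fewer than 4.
That gives 4 + 1 + 4 + 4 + 4 + 3 + 4 + 3 = 27 chips with no colour reaching 5.
The next chip forces some colour to 5, so 27 + 1 = 28.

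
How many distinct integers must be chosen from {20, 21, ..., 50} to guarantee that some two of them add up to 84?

Two chosen integers sum to 84 exactly when both halves of some pair {x, 84−x} with 34 ≤ x ≤ 84−x ≤ 50 are chosen — 8 such pairs.
The remaining 15 elements (those with no distinct partner in range) can never complete a 84-sum, so the worst case takes all of them and one from each pair: 15 + 8 = 23.
Pigeonhole: the 24th integer has to be the second member of some pair, so 23 + 1 = 24.

24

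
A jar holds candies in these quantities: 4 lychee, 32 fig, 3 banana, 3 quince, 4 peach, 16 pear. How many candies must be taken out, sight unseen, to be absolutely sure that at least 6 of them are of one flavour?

25

An adversary could hand out at most 5 candies per flavour (4 flavours run out sooner): 4 + 5 + 3 + 3 + 4 + 5 = 24 candies and still no flavour has 6.
By pigeonhole, one more candy lands in a flavour already at 5, so 25 draws are enough and 24 are not.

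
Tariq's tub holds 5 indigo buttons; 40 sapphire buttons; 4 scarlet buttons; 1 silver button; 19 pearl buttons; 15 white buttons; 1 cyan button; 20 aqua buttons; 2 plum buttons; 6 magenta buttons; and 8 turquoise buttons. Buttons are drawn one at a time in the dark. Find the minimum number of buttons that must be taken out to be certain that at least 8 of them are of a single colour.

55

An adversary could hand out at most 7 buttons per colour (6 colours run out sooner): 5 + 7 + 4 + 1 + 7 + 7 + 1 + 7 + 2 + 6 + 7 = 54 buttons and still no colour has 8.
By pigeonhole, one more button lands in a colour already at 7, so 55 draws are enough and 54 are not.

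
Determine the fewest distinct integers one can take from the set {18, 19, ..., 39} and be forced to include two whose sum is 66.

17

Two chosen integers sum to 66 exactly when both halves of some pair {x, 66−x} with 27 ≤ x ≤ 66−x ≤ 39 are chosen — 6 such pairs.
The remaining 10 elements (those with no distinct partner in range) can never complete a 66-sum, so the worst case takes all of them and one from each pair: 10 + 6 = 16.
Pigeonhole: the 17th integer has to be the second member of some pair, so 16 + 1 = 17.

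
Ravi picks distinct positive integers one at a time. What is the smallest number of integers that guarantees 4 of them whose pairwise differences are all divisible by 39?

118

Integers whose pairwise differences are multiples of 39 are exactly those sharing a remainder mod 39. By the pigeonhole principle, the 39 residue classes mod 39 are the pigeonholes.
With 117 integers one could put 3 in each residue class and have no class reach 4.
The 118th integer pushes some class to 4, so 39·3 + 1 = 118.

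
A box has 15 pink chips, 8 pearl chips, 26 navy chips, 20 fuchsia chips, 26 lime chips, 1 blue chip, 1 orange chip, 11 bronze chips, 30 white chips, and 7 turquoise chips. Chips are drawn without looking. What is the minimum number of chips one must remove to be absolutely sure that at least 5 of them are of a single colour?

The 10 colours are the holes; the chips drawn are the pigeons.
To avoid 5 of any one colour, the worst case takes at most 4 of each colour, or every chip of a colour that has fewer than 4.
That gives 4 + 4 + 4 + 4 + 4 + 1 + 1 + 4 + 4 + 4 = 34 chips with no colour reaching 5.
The next chip forces some colour to 5, so 34 + 1 = 35.

35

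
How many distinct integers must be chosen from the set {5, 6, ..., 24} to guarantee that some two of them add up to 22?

15

Two chosen integers sum to 22 exactly when both halves of some pair {x, 22−x} with 5 ≤ x ≤ 22−x ≤ 17 are chosen — 6 such pairs.
The remaining 8 elements (those with no distinct partner in range) can never complete a 22-sum, so the worst case takes all of them and one from each pair: 8 + 6 = 14.
By pigeonhole, the 15th integer has to be the second member of some pair, so 14 + 1 = 15.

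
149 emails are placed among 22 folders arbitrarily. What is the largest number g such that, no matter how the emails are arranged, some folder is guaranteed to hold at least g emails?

7

Pigeonhole: the 22 folders are the holes and the 149 emails are the pigeons.
If every folder held at most 6 emails, the total would be at most 22 × 6 = 132, which is less than 149.
So some folder holds at least ⌈149/22⌉ = 7 emails.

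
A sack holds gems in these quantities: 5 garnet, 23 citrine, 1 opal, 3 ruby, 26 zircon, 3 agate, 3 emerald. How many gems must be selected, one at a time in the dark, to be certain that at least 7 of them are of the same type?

28

By pigeonhole, put each drawn gem into a box by type. The largest draw with every box below 7 takes min(count, 6) from each type; types with fewer than 6 contribute all they have.
Σ min(cᵢ, 6) = 5 + 6 + 1 + 3 + 6 + 3 + 3 = 27.
Draw number 27 + 1 = 28 must push one box to 7.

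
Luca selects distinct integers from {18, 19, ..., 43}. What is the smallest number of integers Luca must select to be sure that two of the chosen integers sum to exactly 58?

16

A set avoiding the sum 58 can contain at most one of each pair {x, 58−x}, plus the 4 elements whose complement lies outside the range or equal to its own complement.
The integers 29, …, 43 (15 of them) are such a set: any two sum to at least 29+30 = 59 > 58.
By pigeonhole, any 16th integer completes one of the 11 pairs, so 16 choices force a sum of 58.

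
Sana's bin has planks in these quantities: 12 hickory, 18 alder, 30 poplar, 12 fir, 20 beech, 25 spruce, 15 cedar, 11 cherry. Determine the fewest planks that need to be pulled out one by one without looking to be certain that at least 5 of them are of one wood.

Put each drawn plank into a box by wood. The largest draw with every box below 5 takes min(count, 4) from each wood.
Σ min(cᵢ, 4) = 4 + 4 + 4 + 4 + 4 + 4 + 4 + 4 = 32.
Draw number 32 + 1 = 33 must push one box to 5.

33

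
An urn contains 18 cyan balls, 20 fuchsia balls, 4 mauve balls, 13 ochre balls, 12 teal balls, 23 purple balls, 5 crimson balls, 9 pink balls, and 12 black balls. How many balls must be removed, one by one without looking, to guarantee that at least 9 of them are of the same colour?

By pigeonhole, put each drawn ball into a box by colour. The largest draw with every box below 9 takes min(count, 8) from each colour; colours with fewer than 8 contribute all they have.
Σ min(cᵢ, 8) = 8 + 8 + 4 + 8 + 8 + 8 + 5 + 8 + 8 = 65.
Draw number 65 + 1 = 66 must push one box to 9.

66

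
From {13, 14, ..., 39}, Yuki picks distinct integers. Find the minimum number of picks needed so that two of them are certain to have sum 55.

16

Two chosen integers sum to 55 exactly when both halves of some pair {x, 55−x} with 16 ≤ x ≤ 55−x ≤ 39 are chosen — 12 such pairs.
The remaining 3 elements (those with no distinct partner in range) can never complete a 55-sum, so the worst case takes all of them and one from each pair: 3 + 12 = 15.
The 16th integer has to be the second member of some pair, so 15 + 1 = 16.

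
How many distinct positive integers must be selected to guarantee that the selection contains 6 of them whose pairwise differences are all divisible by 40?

Integers whose pairwise differences are multiples of 40 are exactly those sharing a remainder mod 40. The 40 residue classes mod 40 are the pigeonholes.
With 200 integers one could put 5 in each residue class and have no class reach 6.
The 201st integer pushes some class to 6, so 40·5 + 1 = 201.

201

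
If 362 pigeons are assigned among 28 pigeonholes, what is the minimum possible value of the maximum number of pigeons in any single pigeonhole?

13

By the pigeonhole principle, the 28 pigeonholes are the holes and the 362 pigeons are the pigeons.
If every pigeonhole held at most 12 pigeons, the total would be at most 28 × 12 = 336, which is less than 362.
So some pigeonhole holds at least ⌈362/28⌉ = 13 pigeons.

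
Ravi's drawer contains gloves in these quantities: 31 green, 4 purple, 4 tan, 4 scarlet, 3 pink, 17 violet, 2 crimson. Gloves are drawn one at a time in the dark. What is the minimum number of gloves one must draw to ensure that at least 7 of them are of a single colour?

Pigeonhole: the 7 colours are the holes; the gloves drawn are the pigeons.
To avoid 7 of any one colour, the worst case takes at most 6 of each colour, or every glove of a colour that has fewer than 6.
That gives 6 + 4 + 4 + 4 + 3 + 6 + 2 = 29 gloves with no colour reaching 7.
The next glove forces some colour to 7, so 29 + 1 = 30.

30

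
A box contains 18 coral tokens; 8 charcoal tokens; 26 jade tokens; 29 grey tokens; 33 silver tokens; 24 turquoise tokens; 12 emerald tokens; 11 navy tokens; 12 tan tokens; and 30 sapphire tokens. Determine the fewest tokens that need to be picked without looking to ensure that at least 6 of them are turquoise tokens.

185

In the worst case for collecting turquoise tokens, every non-turquoise token comes out first.
There are 18 + 8 + 26 + 29 + 33 + 12 + 11 + 12 + 30 = 179 non-turquoise tokens altogether.
After those, each further token must be turquoise, so 179 + 6 = 185 draws guarantee 6 turquoise tokens.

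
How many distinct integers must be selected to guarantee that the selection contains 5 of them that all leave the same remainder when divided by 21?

The 21 residue classes mod 21 are the pigeonholes.
With 84 integers one could put 4 in each residue class and have no class reach 5.
The 85th integer pushes some class to 5, so 21·4 + 1 = 85.

85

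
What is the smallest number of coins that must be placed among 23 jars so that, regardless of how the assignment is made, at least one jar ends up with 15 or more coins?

323

With 322 coins one could put exactly 14 in each of the 23 jars, and no jar would reach 15.
By the pigeonhole principle, one more coin must land in a jar that already has 14, giving it 15.
So 23 × 14 + 1 = 323 coins are required.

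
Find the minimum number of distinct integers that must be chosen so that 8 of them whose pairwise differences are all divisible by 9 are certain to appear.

Integers whose pairwise differences are multiples of 9 are exactly those sharing a remainder mod 9. The 9 residue classes mod 9 are the pigeonholes.
With 63 integers one could put 7 in each residue class and have no class reach 8.
The 64th integer pushes some class to 8, so 9·7 + 1 = 64.

64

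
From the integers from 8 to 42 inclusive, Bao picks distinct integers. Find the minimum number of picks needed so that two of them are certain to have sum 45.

Two chosen integers sum to 45 exactly when both halves of some pair {x, 45−x} with 8 ≤ x ≤ 45−x ≤ 37 are chosen — 15 such pairs.
The remaining 5 elements (those with no distinct partner in range) can never complete a 45-sum, so the worst case takes all of them and one from each pair: 5 + 15 = 20.
By the pigeonhole principle, the 21st integer has to be the second member of some pair, so 20 + 1 = 21.

21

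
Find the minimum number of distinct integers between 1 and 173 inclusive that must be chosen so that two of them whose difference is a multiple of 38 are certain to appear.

Integers whose pairwise differences are multiples of 38 are exactly those sharing a remainder mod 38. The 38 residue classes mod 38 are the pigeonholes.
With 38 integers one could put 1 in each residue class and have no class reach 2.
The 39th integer pushes some class to 2, so 38·1 + 1 = 39.

39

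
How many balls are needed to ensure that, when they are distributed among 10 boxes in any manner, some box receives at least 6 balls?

With 50 balls one could put exactly 5 in each of the 10 boxes, and no box would reach 6.
By the pigeonhole principle, one more ball must land in a box that already has 5, giving it 6.
So 10 × 5 + 1 = 51 balls are required.

51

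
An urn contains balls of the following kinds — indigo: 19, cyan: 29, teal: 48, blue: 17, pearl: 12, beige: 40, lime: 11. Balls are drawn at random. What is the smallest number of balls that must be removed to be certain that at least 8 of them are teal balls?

In the worst case for collecting teal balls, every non-teal ball comes out first.
There are 19 + 29 + 17 + 12 + 40 + 11 = 128 non-teal balls altogether.
After those, each further ball must be teal, so 128 + 8 = 136 draws guarantee 8 teal balls.

136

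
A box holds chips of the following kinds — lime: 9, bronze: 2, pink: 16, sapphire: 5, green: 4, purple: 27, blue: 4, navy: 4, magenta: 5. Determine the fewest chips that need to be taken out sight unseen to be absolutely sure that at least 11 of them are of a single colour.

Put each drawn chip into a box by colour. The largest draw with every box below 11 takes min(count, 10) from each colour; colours with fewer than 10 contribute all they have.
Σ min(cᵢ, 10) = 9 + 2 + 10 + 5 + 4 + 10 + 4 + 4 + 5 = 53.
Draw number 53 + 1 = 54 must push one box to 11.

54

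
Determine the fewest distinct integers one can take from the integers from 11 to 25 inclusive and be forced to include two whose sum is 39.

10

A set avoiding the sum 39 can contain at most one of each pair {x, 39−x}, plus the 3 elements whose complement lies outside the range.
The integers 11, …, 19 (9 of them) are such a set: any two sum to at least 11+12 = 23 and at most 18+19 = 37 < 39.
By the pigeonhole principle, any 10th integer completes one of the 6 pairs, so 10 choices force a sum of 39.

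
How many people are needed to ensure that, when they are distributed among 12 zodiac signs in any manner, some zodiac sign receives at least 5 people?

49

With 48 people one could put exactly 4 in each of the 12 zodiac signs, and no zodiac sign would reach 5.
By pigeonhole, one more person must land in a zodiac sign that already has 4, giving it 5.
So 12 × 4 + 1 = 49 people are required.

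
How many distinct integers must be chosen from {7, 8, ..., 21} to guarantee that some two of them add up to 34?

12

A set avoiding the sum 34 can contain at most one of each pair {x, 34−x}, plus the 7 elements whose complement lies outside the range or equal to its own complement.
The integers 7, …, 17 (11 of them) are such a set: any two sum to at least 7+8 = 15 and at most 16+17 = 33 < 34.
Pigeonhole: any 12th integer completes one of the 4 pairs, so 12 choices force a sum of 34.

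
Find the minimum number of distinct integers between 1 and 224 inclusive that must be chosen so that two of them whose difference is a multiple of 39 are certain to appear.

Integers whose pairwise differences are multiples of 39 are exactly those sharing a remainder mod 39. The 39 residue classes mod 39 are the pigeonholes.
With 39 integers one could put 1 in each residue class and have no class reach 2.
The 40th integer pushes some class to 2, so 39·1 + 1 = 40.

40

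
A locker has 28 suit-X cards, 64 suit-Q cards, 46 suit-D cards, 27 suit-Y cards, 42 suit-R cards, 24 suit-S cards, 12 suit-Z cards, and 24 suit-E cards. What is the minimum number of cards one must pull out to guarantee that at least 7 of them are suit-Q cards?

In the worst case for collecting suit-Q cards, every non-suit-Q card comes out first.
There are 28 + 46 + 27 + 42 + 24 + 12 + 24 = 203 non-suit-Q cards altogether.
After those, each further card must be suit-Q, so 203 + 7 = 210 draws guarantee 7 suit-Q cards.

210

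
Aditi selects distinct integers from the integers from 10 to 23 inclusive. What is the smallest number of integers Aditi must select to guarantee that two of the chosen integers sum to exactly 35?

A set avoiding the sum 35 can contain at most one of each pair {x, 35−x}, plus the 2 elements whose complement lies outside the range.
The integers 10, …, 17 (8 of them) are such a set: any two sum to at least 10+11 = 21 and at most 16+17 = 33 < 35.
Any 9th integer completes one of the 6 pairs, so 9 choices force a sum of 35.

9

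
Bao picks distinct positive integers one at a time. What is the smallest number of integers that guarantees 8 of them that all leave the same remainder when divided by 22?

By pigeonhole, the 22 residue classes mod 22 are the pigeonholes.
With 154 integers one could put 7 in each residue class and have no class reach 8.
The 155th integer pushes some class to 8, so 22·7 + 1 = 155.

155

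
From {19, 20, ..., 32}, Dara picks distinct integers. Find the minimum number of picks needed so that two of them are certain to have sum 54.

Two chosen integers sum to 54 exactly when both halves of some pair {x, 54−x} with 22 ≤ x ≤ 54−x ≤ 32 are chosen — 5 such pairs.
The remaining 4 elements (those with no distinct partner in range) can never complete a 54-sum, so the worst case takes all of them and one from each pair: 4 + 5 = 9.
The 10th integer has to be the second member of some pair, so 9 + 1 = 10.

10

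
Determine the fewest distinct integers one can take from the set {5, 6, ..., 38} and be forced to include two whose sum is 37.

21

A set avoiding the sum 37 can contain at most one of each pair {x, 37−x}, plus the 6 elements whose complement lies outside the range.
The integers 19, …, 38 (20 of them) are such a set: any two sum to at least 19+20 = 39 > 37.
Any 21st integer completes one of the 14 pairs, so 21 choices force a sum of 37.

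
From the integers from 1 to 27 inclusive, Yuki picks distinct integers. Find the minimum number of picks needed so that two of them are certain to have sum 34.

18

A set avoiding the sum 34 can contain at most one of each pair {x, 34−x}, plus the 7 elements whose complement lies outside the range or equal to its own complement.
The integers 1, …, 17 (17 of them) are such a set: any two sum to at least 1+2 = 3 and at most 16+17 = 33 < 34.
Any 18th integer completes one of the 10 pairs, so 18 choices force a sum of 34.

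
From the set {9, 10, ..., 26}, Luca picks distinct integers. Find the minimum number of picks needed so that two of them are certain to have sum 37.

A set avoiding the sum 37 can contain at most one of each pair {x, 37−x}, plus the 2 elements whose complement lies outside the range.
The integers 9, …, 18 (10 of them) are such a set: any two sum to at least 9+10 = 19 and at most 17+18 = 35 < 37.
By the pigeonhole principle, any 11th integer completes one of the 8 pairs, so 11 choices force a sum of 37.

11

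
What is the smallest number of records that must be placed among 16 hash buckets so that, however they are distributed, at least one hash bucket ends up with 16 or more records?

With 240 records one could put exactly 15 in each of the 16 hash buckets, and no hash bucket would reach 16.
One more record must land in a hash bucket that already has 15, giving it 16.
So 16 × 15 + 1 = 241 records are required.

241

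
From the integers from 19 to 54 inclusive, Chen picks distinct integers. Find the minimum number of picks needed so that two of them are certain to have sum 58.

27

Group the elements by complementary pair {x, 58−x}: {19,39}, {20,38}, {21,37}, …, giving 10 two-element pairs, the single value 29 (it cannot pair with itself since the integers are distinct), and 15 integers whose partner 58−x falls outside [19,54].
Pigeonhole: treating each of those 26 groups as a pigeonhole, one can pick one integer per group — 26 integers — with no two summing to 58.
The 27th integer lands in an occupied pair, forcing a sum of 58.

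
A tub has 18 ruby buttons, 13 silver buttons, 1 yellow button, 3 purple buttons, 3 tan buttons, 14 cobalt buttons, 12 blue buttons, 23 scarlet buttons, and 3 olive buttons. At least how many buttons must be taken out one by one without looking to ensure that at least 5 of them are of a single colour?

The 9 colours are the holes; the buttons drawn are the pigeons.
To avoid 5 of any one colour, the worst case takes at most 4 of each colour, or every button of a colour that has fewer than 4.
That gives 4 + 4 + 1 + 3 + 3 + 4 + 4 + 4 + 3 = 30 buttons with no colour reaching 5.
The next button forces some colour to 5, so 30 + 1 = 31.

31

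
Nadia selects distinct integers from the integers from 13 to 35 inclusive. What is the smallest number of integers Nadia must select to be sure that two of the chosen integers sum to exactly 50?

Two chosen integers sum to 50 exactly when both halves of some pair {x, 50−x} with 15 ≤ x ≤ 50−x ≤ 35 are chosen — 10 such pairs.
The remaining 3 elements (those with no distinct partner in range) can never complete a 50-sum, so the worst case takes all of them and one from each pair: 3 + 10 = 13.
By the pigeonhole principle, the 14th integer has to be the second member of some pair, so 13 + 1 = 14.

14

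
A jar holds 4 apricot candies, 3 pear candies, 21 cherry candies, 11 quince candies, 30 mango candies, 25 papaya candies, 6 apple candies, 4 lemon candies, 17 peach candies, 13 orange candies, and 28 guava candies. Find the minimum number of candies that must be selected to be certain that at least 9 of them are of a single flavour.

74

Put each drawn candy into a box by flavour. The largest draw with every box below 9 takes min(count, 8) from each flavour; flavours with fewer than 8 contribute all they have.
Σ min(cᵢ, 8) = 4 + 3 + 8 + 8 + 8 + 8 + 6 + 4 + 8 + 8 + 8 = 73.
Draw number 73 + 1 = 74 must push one box to 9.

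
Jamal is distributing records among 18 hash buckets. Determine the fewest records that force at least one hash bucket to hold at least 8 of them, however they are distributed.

With 126 records one could put exactly 7 in each of the 18 hash buckets, and no hash bucket would reach 8.
One more record must land in a hash bucket that already has 7, giving it 8.
So 18 × 7 + 1 = 127 records are required.

127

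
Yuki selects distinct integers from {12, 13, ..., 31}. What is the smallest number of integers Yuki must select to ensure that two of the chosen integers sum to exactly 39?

13

Group the elements by complementary pair {x, 39−x}: {12,27}, {13,26}, {14,25}, …, giving 8 two-element pairs and 4 integers whose partner 39−x falls outside [12,31].
Pigeonhole: treating each of those 12 groups as a pigeonhole, one can pick one integer per group — 12 integers — with no two summing to 39.
The 13th integer lands in an occupied pair, forcing a sum of 39.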